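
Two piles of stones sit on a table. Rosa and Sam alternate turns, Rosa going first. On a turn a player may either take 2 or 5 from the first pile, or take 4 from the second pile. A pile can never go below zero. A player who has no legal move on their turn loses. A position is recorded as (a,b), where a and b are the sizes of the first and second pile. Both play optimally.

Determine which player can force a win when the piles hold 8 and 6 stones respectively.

Use the standard recursion: the mover loses at a terminal position; elsewhere, the mover wins exactly when some move hands the opponent an L position.
No move ever increases a pile, so every position that can arise here has a ≤ 8 and b ≤ 6; it is enough to label the cells with 0 ≤ a ≤ 8 and 0 ≤ b ≤ 6.
Every move lowers a or b (never raises either), so fill the grid row by row in increasing a, and left to right within a row: each cell's successors are then already labelled.
      b=0  b=1  b=2  b=3  b=4  b=5  b=6
a=0:    L    L    L    L    W    W    W
a=1:    L    L    L    L    W    W    W
a=2:    W    W    W    W    L    L    L
a=3:    W    W    W    W    L    L    L
a=4:    L    L    L    L    W    W    W
a=5:    W    W    W    W    W    W    W
a=6:    W    W    W    W    L    L    L
a=7:    L    L    L    L    W    W    W
a=8:    L    L    L    L    W    W    W
Cells with no legal move (terminal, hence L): (0,0), (0,1), (0,2), (0,3), (1,0), (1,1), (1,2), (1,3).
The remaining L cells, each justified by listing all of its moves:
(2,4): →(0,4)(W), (2,0)(W) — all W, so L
(2,5): →(0,5)(W), (2,1)(W) — all W, so L
(2,6): →(0,6)(W), (2,2)(W) — all W, so L
(3,4): →(1,4)(W), (3,0)(W) — all W, so L
(3,5): →(1,5)(W), (3,1)(W) — all W, so L
(3,6): →(1,6)(W), (3,2)(W) — all W, so L
(4,0): →(2,0)(W) only, which is W, so L
(4,1): →(2,1)(W) only, which is W, so L
(4,2): →(2,2)(W) only, which is W, so L
(4,3): →(2,3)(W) only, which is W, so L
(6,4): →(4,4)(W), (1,4)(W), (6,0)(W) — all W, so L
(6,5): →(4,5)(W), (1,5)(W), (6,1)(W) — all W, so L
(6,6): →(4,6)(W), (1,6)(W), (6,2)(W) — all W, so L
(7,0): →(5,0)(W), (2,0)(W) — all W, so L
(7,1): →(5,1)(W), (2,1)(W) — all W, so L
(7,2): →(5,2)(W), (2,2)(W) — all W, so L
(7,3): →(5,3)(W), (2,3)(W) — all W, so L
(8,0): →(6,0)(W), (3,0)(W) — all W, so L
(8,1): →(6,1)(W), (3,1)(W) — all W, so L
(8,2): →(6,2)(W), (3,2)(W) — all W, so L
(8,3): →(6,3)(W), (3,3)(W) — all W, so L
Every other cell has at least one move into one of the L cells above, so it is W.
From (8,6) Rosa can move to (6,6), reaching an L position.

Rosa wins.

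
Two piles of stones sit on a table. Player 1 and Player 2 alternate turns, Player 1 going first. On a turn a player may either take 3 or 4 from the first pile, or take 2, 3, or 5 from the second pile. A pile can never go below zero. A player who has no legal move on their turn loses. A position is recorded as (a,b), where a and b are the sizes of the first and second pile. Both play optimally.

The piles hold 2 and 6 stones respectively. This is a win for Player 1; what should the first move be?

Move to (2,1).

Use the standard recursion: the mover loses at a terminal position; elsewhere, the mover wins exactly when some move hands the opponent an L position.
No move ever increases a pile, so every position that can arise here has a ≤ 2 and b ≤ 6; it is enough to label the cells with 0 ≤ a ≤ 2 and 0 ≤ b ≤ 6.
Every move lowers a or b (never raises either), so fill the grid row by row in increasing a, and left to right within a row: each cell's successors are then already labelled.
      b=0  b=1  b=2  b=3  b=4  b=5  b=6
a=0:    L    L    W    W    W    W    W
a=1:    L    L    W    W    W    W    W
a=2:    L    L    W    W    W    W    W
Cells with no legal move (terminal, hence L): (0,0), (0,1), (1,0), (1,1), (2,0), (2,1).
Every other cell has at least one move into one of the L cells above, so it is W.
From (2,6), the L positions reachable in one move are: (2,1).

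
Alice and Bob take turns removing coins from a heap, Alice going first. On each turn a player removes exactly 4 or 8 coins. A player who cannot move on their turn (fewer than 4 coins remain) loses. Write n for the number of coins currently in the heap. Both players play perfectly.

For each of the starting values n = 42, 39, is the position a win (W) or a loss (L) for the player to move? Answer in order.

42: W, 39: L

Positions with no move are L. A position that does have a move is losing for the player to move precisely when every available move leads to a winning position for the opponent. Fill in the labels:
n=0: no move → L
n=1: no move → L
n=2: no move → L
n=3: no move → L
n=4: can move to 0, which is L ⇒ W
n=5: can move to 1, which is L ⇒ W
n=6: can move to 2, which is L ⇒ W
n=7: can move to 3, which is L ⇒ W
n=8: can move to 0, which is L ⇒ W
n=9: can move to 1, which is L ⇒ W
n=10: can move to 2, which is L ⇒ W
n=11: can move to 3, which is L ⇒ W
n=12: moves to 8(W), 4(W); every one is W ⇒ L
n=13: moves to 9(W), 5(W); every one is W ⇒ L
n=14: moves to 10(W), 6(W); every one is W ⇒ L
n=15: moves to 11(W), 7(W); every one is W ⇒ L
n=16: can move to 12, which is L ⇒ W
n=17: can move to 13, which is L ⇒ W
n=18: can move to 14, which is L ⇒ W
n=19: can move to 15, which is L ⇒ W
n=20: can move to 12, which is L ⇒ W
n=21: can move to 13, which is L ⇒ W
n=22: can move to 14, which is L ⇒ W
n=23: can move to 15, which is L ⇒ W
n=24: moves to 20(W), 16(W); every one is W ⇒ L
n=25: moves to 21(W), 17(W); every one is W ⇒ L
n=26: moves to 22(W), 18(W); every one is W ⇒ L
n=27: moves to 23(W), 19(W); every one is W ⇒ L
n=28: can move to 24, which is L ⇒ W
n=29: can move to 25, which is L ⇒ W
n=30: can move to 26, which is L ⇒ W
n=31: can move to 27, which is L ⇒ W
n=32: can move to 24, which is L ⇒ W
n=33: can move to 25, which is L ⇒ W
n=34: can move to 26, which is L ⇒ W
n=35: can move to 27, which is L ⇒ W
n=36: moves to 32(W), 28(W); every one is W ⇒ L
n=37: moves to 33(W), 29(W); every one is W ⇒ L
n=38: moves to 34(W), 30(W); every one is W ⇒ L
n=39: moves to 35(W), 31(W); every one is W ⇒ L
n=40: can move to 36, which is L ⇒ W
n=41: can move to 37, which is L ⇒ W
n=42: can move to 38, which is L ⇒ W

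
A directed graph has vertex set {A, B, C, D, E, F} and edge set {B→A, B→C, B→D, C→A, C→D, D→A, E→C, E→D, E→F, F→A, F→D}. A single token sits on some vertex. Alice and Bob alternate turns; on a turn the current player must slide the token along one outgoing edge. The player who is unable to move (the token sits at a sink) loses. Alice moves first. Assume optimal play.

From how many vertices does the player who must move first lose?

Label each position W (a win for the player to move) or L (a loss). A position with no legal move is L; any other position is W exactly when some move reaches an L, and L when every move reaches a W.
Every edge goes from a vertex to one that appears earlier in the order A, D, F, C, E, B, so processing vertices in that order labels each vertex after all of its successors.
A: no outgoing edge → L
D: W (go to A, an L position)
F: W (go to A, an L position)
C: W (go to A, an L position)
E: L (options C(W), F(W), D(W) are all W)
B: W (go to A, an L position)
The L vertices are A, E; that is 2 in all.

2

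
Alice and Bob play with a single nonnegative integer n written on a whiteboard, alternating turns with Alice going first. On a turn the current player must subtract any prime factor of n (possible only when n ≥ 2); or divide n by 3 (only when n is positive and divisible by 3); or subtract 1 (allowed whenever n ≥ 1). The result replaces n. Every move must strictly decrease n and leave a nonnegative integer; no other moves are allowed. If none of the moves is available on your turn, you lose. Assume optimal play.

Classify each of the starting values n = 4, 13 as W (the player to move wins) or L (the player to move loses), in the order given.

4: L, 13: W

Classify positions by backward induction: terminal positions (no move available) are L. From any other position, the mover wins iff some move reaches an L.
n=0: no move → L
n=1: W (go to 0, an L position)
n=2: W (go to 0, an L position)
n=3: W (go to 0, an L position)
n=4: L (options 2(W), 3(W) are all W)
n=5: W (go to 0, an L position)
n=6: W (go to 4, an L position)
n=7: W (go to 0, an L position)
n=8: L (options 6(W), 7(W) are all W)
n=9: W (go to 8, an L position)
n=10: W (go to 8, an L position)
n=11: W (go to 0, an L position)
n=12: W (go to 4, an L position)
n=13: W (go to 0, an L position)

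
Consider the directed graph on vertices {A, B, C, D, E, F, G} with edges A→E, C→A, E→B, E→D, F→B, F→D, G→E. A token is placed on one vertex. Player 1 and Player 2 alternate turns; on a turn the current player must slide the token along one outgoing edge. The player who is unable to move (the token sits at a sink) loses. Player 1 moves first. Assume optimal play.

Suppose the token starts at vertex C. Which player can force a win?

Classify positions by backward induction: terminal positions (no move available) are L. From any other position, the mover wins iff some move reaches an L.
Every edge goes from a vertex to one that appears earlier in the order D, B, E, A, G, C, F, so processing vertices in that order labels each vertex after all of its successors.
D: no outgoing edge → L
B: no outgoing edge → L
E: W (go to B, an L position)
A: L (sole option E(W) is W)
G: L (sole option E(W) is W)
C: W (go to A, an L position)
F: W (go to B, an L position)
The starting position C is W: Player 1 should move to A, handing over an L position.

Player 1 wins.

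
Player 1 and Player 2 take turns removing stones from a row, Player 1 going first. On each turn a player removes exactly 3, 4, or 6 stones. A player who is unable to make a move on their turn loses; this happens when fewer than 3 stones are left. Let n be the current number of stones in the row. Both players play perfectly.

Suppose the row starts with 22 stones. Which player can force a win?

Player 1 wins.

Work bottom-up. With no move the player to move loses. Otherwise the position is W if at least one move leads to an L position for the opponent, and L if every move leads to a W.
n=0: no move → L
n=1: no move → L
n=2: no move → L
n=3: can move to 0, which is L ⇒ W
n=4: can move to 1, which is L ⇒ W
n=5: can move to 2, which is L ⇒ W
n=6: can move to 2, which is L ⇒ W
n=7: can move to 1, which is L ⇒ W
n=8: can move to 2, which is L ⇒ W
n=9: moves to 6(W), 5(W), 3(W); every one is W ⇒ L
n=10: moves to 7(W), 6(W), 4(W); every one is W ⇒ L
n=11: moves to 8(W), 7(W), 5(W); every one is W ⇒ L
n=12: can move to 9, which is L ⇒ W
n=13: can move to 10, which is L ⇒ W
n=14: can move to 11, which is L ⇒ W
n=15: can move to 11, which is L ⇒ W
n=16: can move to 10, which is L ⇒ W
n=17: can move to 11, which is L ⇒ W
n=18: moves to 15(W), 14(W), 12(W); every one is W ⇒ L
n=19: moves to 16(W), 15(W), 13(W); every one is W ⇒ L
n=20: moves to 17(W), 16(W), 14(W); every one is W ⇒ L
n=21: can move to 18, which is L ⇒ W
n=22: can move to 19, which is L ⇒ W
From 22 Player 1 can remove 3, leaving 19, reaching an L position.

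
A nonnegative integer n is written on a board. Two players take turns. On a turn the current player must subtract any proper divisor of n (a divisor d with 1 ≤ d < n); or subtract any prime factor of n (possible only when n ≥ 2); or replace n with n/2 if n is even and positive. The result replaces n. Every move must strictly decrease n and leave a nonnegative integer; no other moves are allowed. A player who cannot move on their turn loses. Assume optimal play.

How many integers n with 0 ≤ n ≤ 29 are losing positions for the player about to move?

7

Label each position W (a win for the player to move) or L (a loss). A position with no legal move is L; any other position is W exactly when some move reaches an L, and L when every move reaches a W.
n=0: no move → L
n=1: no move → L
n=2: W (go to 0, an L position)
n=3: W (go to 0, an L position)
n=4: L (options 2(W), 3(W) are all W)
n=5: W (go to 0, an L position)
n=6: W (go to 4, an L position)
n=7: W (go to 0, an L position)
n=8: W (go to 4, an L position)
n=9: L (options 6(W), 8(W) are all W)
n=10: W (go to 9, an L position)
n=11: W (go to 0, an L position)
n=12: W (go to 9, an L position)
n=13: W (go to 0, an L position)
n=14: L (options 7(W), 12(W), 13(W) are all W)
n=15: W (go to 14, an L position)
n=16: W (go to 14, an L position)
n=17: W (go to 0, an L position)
n=18: W (go to 9, an L position)
n=19: W (go to 0, an L position)
n=20: L (options 10(W), 15(W), 16(W), 18(W), 19(W) are all W)
n=21: W (go to 14, an L position)
n=22: W (go to 20, an L position)
n=23: W (go to 0, an L position)
n=24: W (go to 20, an L position)
n=25: W (go to 20, an L position)
n=26: L (options 13(W), 24(W), 25(W) are all W)
n=27: W (go to 26, an L position)
n=28: W (go to 14, an L position)
n=29: W (go to 0, an L position)
L entries with 0 ≤ n ≤ 29: n = 0, 1, 4, 9, 14, 20, 26; that makes 7.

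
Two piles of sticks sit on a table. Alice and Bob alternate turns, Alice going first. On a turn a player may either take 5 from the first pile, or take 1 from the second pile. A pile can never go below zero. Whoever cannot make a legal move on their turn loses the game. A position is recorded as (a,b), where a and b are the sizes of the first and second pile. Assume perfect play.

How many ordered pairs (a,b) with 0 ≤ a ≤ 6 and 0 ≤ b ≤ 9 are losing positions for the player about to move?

Build the W/L table. Terminal = L. A non-terminal position is W if it has a move to some L; otherwise it is L.
Every move lowers a or b (never raises either), so fill the grid row by row in increasing a, and left to right within a row: each cell's successors are then already labelled.
      b=0  b=1  b=2  b=3  b=4  b=5  b=6  b=7  b=8  b=9
a=0:    L    W    L    W    L    W    L    W    L    W
a=1:    L    W    L    W    L    W    L    W    L    W
a=2:    L    W    L    W    L    W    L    W    L    W
a=3:    L    W    L    W    L    W    L    W    L    W
a=4:    L    W    L    W    L    W    L    W    L    W
a=5:    W    L    W    L    W    L    W    L    W    L
a=6:    W    L    W    L    W    L    W    L    W    L
Cells with no legal move (terminal, hence L): (0,0), (1,0), (2,0), (3,0), (4,0).
The remaining L cells, each justified by listing all of its moves:
(0,2): only reaches (0,1)(W), which is W → L
(0,4): only reaches (0,3)(W), which is W → L
(0,6): only reaches (0,5)(W), which is W → L
(0,8): only reaches (0,7)(W), which is W → L
(1,2): only reaches (1,1)(W), which is W → L
(1,4): only reaches (1,3)(W), which is W → L
(1,6): only reaches (1,5)(W), which is W → L
(1,8): only reaches (1,7)(W), which is W → L
(2,2): only reaches (2,1)(W), which is W → L
(2,4): only reaches (2,3)(W), which is W → L
(2,6): only reaches (2,5)(W), which is W → L
(2,8): only reaches (2,7)(W), which is W → L
(3,2): only reaches (3,1)(W), which is W → L
(3,4): only reaches (3,3)(W), which is W → L
(3,6): only reaches (3,5)(W), which is W → L
(3,8): only reaches (3,7)(W), which is W → L
(4,2): only reaches (4,1)(W), which is W → L
(4,4): only reaches (4,3)(W), which is W → L
(4,6): only reaches (4,5)(W), which is W → L
(4,8): only reaches (4,7)(W), which is W → L
(5,1): only reaches (0,1)(W), (5,0)(W), all W → L
(5,3): only reaches (0,3)(W), (5,2)(W), all W → L
(5,5): only reaches (0,5)(W), (5,4)(W), all W → L
(5,7): only reaches (0,7)(W), (5,6)(W), all W → L
(5,9): only reaches (0,9)(W), (5,8)(W), all W → L
(6,1): only reaches (1,1)(W), (6,0)(W), all W → L
(6,3): only reaches (1,3)(W), (6,2)(W), all W → L
(6,5): only reaches (1,5)(W), (6,4)(W), all W → L
(6,7): only reaches (1,7)(W), (6,6)(W), all W → L
(6,9): only reaches (1,9)(W), (6,8)(W), all W → L
Every other cell has at least one move into one of the L cells above, so it is W.
L cells per row: a=0: 5, a=1: 5, a=2: 5, a=3: 5, a=4: 5, a=5: 5, a=6: 5; total 35.

35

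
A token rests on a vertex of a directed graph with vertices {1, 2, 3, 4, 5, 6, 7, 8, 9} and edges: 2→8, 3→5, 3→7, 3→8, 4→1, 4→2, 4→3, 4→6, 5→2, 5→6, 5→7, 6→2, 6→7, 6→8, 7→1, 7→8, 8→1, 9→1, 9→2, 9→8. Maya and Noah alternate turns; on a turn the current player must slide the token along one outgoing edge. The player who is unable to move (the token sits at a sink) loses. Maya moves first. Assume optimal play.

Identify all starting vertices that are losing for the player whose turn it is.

1, 2, 3

Classify positions by backward induction: terminal positions (no move available) are L. From any other position, the mover wins iff some move reaches an L.
Every edge goes from a vertex to one that appears earlier in the order 1, 8, 2, 7, 6, 5, 3, 4, 9, so processing vertices in that order labels each vertex after all of its successors.
1: no outgoing edge → L
8: reaches L-position 1 → W
2: only reaches 8(W), which is W → L
7: reaches L-position 1 → W
6: reaches L-position 2 → W
5: reaches L-position 2 → W
3: only reaches 5(W), 7(W), 8(W), all W → L
4: reaches L-position 3 → W
9: reaches L-position 2 → W
Reading off the rows marked L gives the requested list; there are 3 such vertices.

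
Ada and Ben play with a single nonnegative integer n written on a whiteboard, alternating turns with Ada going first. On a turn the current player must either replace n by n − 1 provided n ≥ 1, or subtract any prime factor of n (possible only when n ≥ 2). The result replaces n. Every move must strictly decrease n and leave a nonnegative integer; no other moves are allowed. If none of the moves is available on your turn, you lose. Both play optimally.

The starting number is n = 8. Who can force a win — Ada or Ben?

Label each position W (a win for the player to move) or L (a loss). A position with no legal move is L; any other position is W exactly when some move reaches an L, and L when every move reaches a W.
n=0: no move → L
n=1: →0(L), so W
n=2: →0(L), so W
n=3: →0(L), so W
n=4: →2(W), 3(W) — all W, so L
n=5: →0(L), so W
n=6: →4(L), so W
n=7: →0(L), so W
n=8: →6(W), 7(W) — all W, so L
Every move from 8 reaches a W position, so the mover loses.

Ben wins.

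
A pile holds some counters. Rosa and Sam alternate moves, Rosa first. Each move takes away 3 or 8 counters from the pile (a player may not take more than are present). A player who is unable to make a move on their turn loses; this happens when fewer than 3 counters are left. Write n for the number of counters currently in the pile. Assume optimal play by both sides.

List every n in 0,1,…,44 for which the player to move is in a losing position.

0, 1, 2, 6, 7, 11, 12, 13, 17, 18, 22, 23, 24, 28, 29, 33, 34, 35, 39, 40, 44

Work bottom-up. With no move the player to move loses. Otherwise the position is W if at least one move leads to an L position for the opponent, and L if every move leads to a W.
n=0: no move → L
n=1: no move → L
n=2: no move → L
n=3: can move to 0, which is L ⇒ W
n=4: can move to 1, which is L ⇒ W
n=5: can move to 2, which is L ⇒ W
n=6: the only move is to 3(W), a W ⇒ L
n=7: the only move is to 4(W), a W ⇒ L
n=8: can move to 0, which is L ⇒ W
n=9: can move to 6, which is L ⇒ W
n=10: can move to 7, which is L ⇒ W
n=11: moves to 8(W), 3(W); every one is W ⇒ L
n=12: moves to 9(W), 4(W); every one is W ⇒ L
n=13: moves to 10(W), 5(W); every one is W ⇒ L
n=14: can move to 11, which is L ⇒ W
n=15: can move to 12, which is L ⇒ W
n=16: can move to 13, which is L ⇒ W
n=17: moves to 14(W), 9(W); every one is W ⇒ L
n=18: moves to 15(W), 10(W); every one is W ⇒ L
n=19: can move to 11, which is L ⇒ W
n=20: can move to 17, which is L ⇒ W
n=21: can move to 18, which is L ⇒ W
n=22: moves to 19(W), 14(W); every one is W ⇒ L
n=23: moves to 20(W), 15(W); every one is W ⇒ L
n=24: moves to 21(W), 16(W); every one is W ⇒ L
n=25: can move to 22, which is L ⇒ W
n=26: can move to 23, which is L ⇒ W
n=27: can move to 24, which is L ⇒ W
n=28: moves to 25(W), 20(W); every one is W ⇒ L
n=29: moves to 26(W), 21(W); every one is W ⇒ L
n=30: can move to 22, which is L ⇒ W
n=31: can move to 28, which is L ⇒ W
n=32: can move to 29, which is L ⇒ W
n=33: moves to 30(W), 25(W); every one is W ⇒ L
n=34: moves to 31(W), 26(W); every one is W ⇒ L
n=35: moves to 32(W), 27(W); every one is W ⇒ L
n=36: can move to 33, which is L ⇒ W
n=37: can move to 34, which is L ⇒ W
n=38: can move to 35, which is L ⇒ W
n=39: moves to 36(W), 31(W); every one is W ⇒ L
n=40: moves to 37(W), 32(W); every one is W ⇒ L
n=41: can move to 33, which is L ⇒ W
n=42: can move to 39, which is L ⇒ W
n=43: can move to 40, which is L ⇒ W
n=44: moves to 41(W), 36(W); every one is W ⇒ L
Reading off the rows marked L gives the requested list; there are 21 such values of n.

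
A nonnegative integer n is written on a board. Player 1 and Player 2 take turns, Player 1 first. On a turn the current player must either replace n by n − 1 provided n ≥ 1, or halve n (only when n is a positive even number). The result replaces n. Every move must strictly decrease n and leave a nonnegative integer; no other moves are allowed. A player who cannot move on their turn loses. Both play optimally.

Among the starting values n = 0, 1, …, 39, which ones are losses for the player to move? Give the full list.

0, 2, 5, 7, 9, 11, 13, 15, 17, 19, 21, 23, 25, 27, 29, 31, 33, 35, 37, 39

Positions with no move are L. A position that does have a move is losing for the player to move precisely when every available move leads to a winning position for the opponent. Fill in the labels:
n=0: no move → L
n=1: reaches L-position 0 → W
n=2: only reaches 1(W), which is W → L
n=3: reaches L-position 2 → W
n=4: reaches L-position 2 → W
n=5: only reaches 4(W), which is W → L
n=6: reaches L-position 5 → W
n=7: only reaches 6(W), which is W → L
n=8: reaches L-position 7 → W
n=9: only reaches 8(W), which is W → L
n=10: reaches L-position 5 → W
n=11: only reaches 10(W), which is W → L
n=12: reaches L-position 11 → W
n=13: only reaches 12(W), which is W → L
n=14: reaches L-position 7 → W
n=15: only reaches 14(W), which is W → L
n=16: reaches L-position 15 → W
n=17: only reaches 16(W), which is W → L
n=18: reaches L-position 9 → W
n=19: only reaches 18(W), which is W → L
n=20: reaches L-position 19 → W
n=21: only reaches 20(W), which is W → L
n=22: reaches L-position 11 → W
n=23: only reaches 22(W), which is W → L
n=24: reaches L-position 23 → W
n=25: only reaches 24(W), which is W → L
n=26: reaches L-position 13 → W
n=27: only reaches 26(W), which is W → L
n=28: reaches L-position 27 → W
n=29: only reaches 28(W), which is W → L
n=30: reaches L-position 15 → W
n=31: only reaches 30(W), which is W → L
n=32: reaches L-position 31 → W
n=33: only reaches 32(W), which is W → L
n=34: reaches L-position 17 → W
n=35: only reaches 34(W), which is W → L
n=36: reaches L-position 35 → W
n=37: only reaches 36(W), which is W → L
n=38: reaches L-position 19 → W
n=39: only reaches 38(W), which is W → L
Reading off the rows marked L gives the requested list; there are 20 such values of n.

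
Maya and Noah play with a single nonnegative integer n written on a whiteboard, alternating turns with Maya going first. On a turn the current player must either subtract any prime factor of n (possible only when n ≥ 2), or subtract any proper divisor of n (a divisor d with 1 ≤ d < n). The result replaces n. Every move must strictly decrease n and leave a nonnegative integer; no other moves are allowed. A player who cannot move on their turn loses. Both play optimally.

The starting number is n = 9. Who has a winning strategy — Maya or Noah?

Noah wins.

Use the standard recursion: the mover loses at a terminal position; elsewhere, the mover wins exactly when some move hands the opponent an L position.
n=0: no move → L
n=1: no move → L
n=2: can move to 0, which is L ⇒ W
n=3: can move to 0, which is L ⇒ W
n=4: moves to 2(W), 3(W); every one is W ⇒ L
n=5: can move to 0, which is L ⇒ W
n=6: can move to 4, which is L ⇒ W
n=7: can move to 0, which is L ⇒ W
n=8: can move to 4, which is L ⇒ W
n=9: moves to 6(W), 8(W); every one is W ⇒ L
The starting position 9 is L: whatever Maya does, the opponent receives a W position.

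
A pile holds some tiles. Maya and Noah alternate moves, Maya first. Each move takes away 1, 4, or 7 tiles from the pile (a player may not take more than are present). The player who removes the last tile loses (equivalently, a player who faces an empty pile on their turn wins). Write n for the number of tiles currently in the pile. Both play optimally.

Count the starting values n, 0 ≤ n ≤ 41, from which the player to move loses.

16

Positions with no move are W. A position that does have a move is losing for the player to move precisely when every available move leads to a winning position for the opponent. Fill in the labels:
n=0: no move; the opponent has just taken the last tile and therefore loses → W
n=1: only reaches 0(W), which is W → L
n=2: reaches L-position 1 → W
n=3: only reaches 2(W), which is W → L
n=4: reaches L-position 3 → W
n=5: reaches L-position 1 → W
n=6: only reaches 5(W), 2(W), all W → L
n=7: reaches L-position 6 → W
n=8: reaches L-position 1 → W
n=9: only reaches 8(W), 5(W), 2(W), all W → L
n=10: reaches L-position 9 → W
n=11: only reaches 10(W), 7(W), 4(W), all W → L
n=12: reaches L-position 11 → W
n=13: reaches L-position 9 → W
n=14: only reaches 13(W), 10(W), 7(W), all W → L
n=15: reaches L-position 14 → W
n=16: reaches L-position 9 → W
n=17: only reaches 16(W), 13(W), 10(W), all W → L
n=18: reaches L-position 17 → W
n=19: only reaches 18(W), 15(W), 12(W), all W → L
n=20: reaches L-position 19 → W
n=21: reaches L-position 17 → W
n=22: only reaches 21(W), 18(W), 15(W), all W → L
n=23: reaches L-position 22 → W
n=24: reaches L-position 17 → W
n=25: only reaches 24(W), 21(W), 18(W), all W → L
n=26: reaches L-position 25 → W
n=27: only reaches 26(W), 23(W), 20(W), all W → L
n=28: reaches L-position 27 → W
n=29: reaches L-position 25 → W
n=30: only reaches 29(W), 26(W), 23(W), all W → L
n=31: reaches L-position 30 → W
n=32: reaches L-position 25 → W
n=33: only reaches 32(W), 29(W), 26(W), all W → L
n=34: reaches L-position 33 → W
n=35: only reaches 34(W), 31(W), 28(W), all W → L
n=36: reaches L-position 35 → W
n=37: reaches L-position 33 → W
n=38: only reaches 37(W), 34(W), 31(W), all W → L
n=39: reaches L-position 38 → W
n=40: reaches L-position 33 → W
n=41: only reaches 40(W), 37(W), 34(W), all W → L
L entries with 0 ≤ n ≤ 41: n = 1, 3, 6, 9, 11, 14, 17, 19, 22, 25, 27, 30, 33, 35, 38, 41; that makes 16.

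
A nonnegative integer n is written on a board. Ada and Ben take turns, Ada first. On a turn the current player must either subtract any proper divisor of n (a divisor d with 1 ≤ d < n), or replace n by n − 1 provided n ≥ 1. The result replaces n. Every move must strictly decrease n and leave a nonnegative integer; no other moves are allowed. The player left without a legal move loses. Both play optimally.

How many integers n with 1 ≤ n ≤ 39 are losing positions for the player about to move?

19

Build the W/L table. Terminal = L. A non-terminal position is W if it has a move to some L; otherwise it is L.
n=0: no move → L
n=1: W (go to 0, an L position)
n=2: L (sole option 1(W) is W)
n=3: W (go to 2, an L position)
n=4: W (go to 2, an L position)
n=5: L (sole option 4(W) is W)
n=6: W (go to 5, an L position)
n=7: L (sole option 6(W) is W)
n=8: W (go to 7, an L position)
n=9: L (options 6(W), 8(W) are all W)
n=10: W (go to 5, an L position)
n=11: L (sole option 10(W) is W)
n=12: W (go to 9, an L position)
n=13: L (sole option 12(W) is W)
n=14: W (go to 7, an L position)
n=15: L (options 10(W), 12(W), 14(W) are all W)
n=16: W (go to 15, an L position)
n=17: L (sole option 16(W) is W)
n=18: W (go to 9, an L position)
n=19: L (sole option 18(W) is W)
n=20: W (go to 15, an L position)
n=21: L (options 14(W), 18(W), 20(W) are all W)
n=22: W (go to 11, an L position)
n=23: L (sole option 22(W) is W)
n=24: W (go to 21, an L position)
n=25: L (options 20(W), 24(W) are all W)
n=26: W (go to 13, an L position)
n=27: L (options 18(W), 24(W), 26(W) are all W)
n=28: W (go to 21, an L position)
n=29: L (sole option 28(W) is W)
n=30: W (go to 15, an L position)
n=31: L (sole option 30(W) is W)
n=32: W (go to 31, an L position)
n=33: L (options 22(W), 30(W), 32(W) are all W)
n=34: W (go to 17, an L position)
n=35: L (options 28(W), 30(W), 34(W) are all W)
n=36: W (go to 27, an L position)
n=37: L (sole option 36(W) is W)
n=38: W (go to 19, an L position)
n=39: L (options 26(W), 36(W), 38(W) are all W)
L entries with 1 ≤ n ≤ 39 (n=0 is outside the asked range and is not counted): n = 2, 5, 7, 9, 11, 13, 15, 17, 19, 21, 23, 25, 27, 29, 31, 33, 35, 37, 39; that makes 19.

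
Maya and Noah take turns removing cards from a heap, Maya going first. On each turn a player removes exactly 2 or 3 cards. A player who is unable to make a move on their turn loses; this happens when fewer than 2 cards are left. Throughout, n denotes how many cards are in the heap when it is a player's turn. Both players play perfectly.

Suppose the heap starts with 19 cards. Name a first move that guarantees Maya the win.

Remove 3, leaving 16.

Use the standard recursion: the mover loses at a terminal position; elsewhere, the mover wins exactly when some move hands the opponent an L position.
n=0: no move → L
n=1: no move → L
n=2: can move to 0, which is L ⇒ W
n=3: can move to 1, which is L ⇒ W
n=4: can move to 1, which is L ⇒ W
n=5: moves to 3(W), 2(W); every one is W ⇒ L
n=6: moves to 4(W), 3(W); every one is W ⇒ L
n=7: can move to 5, which is L ⇒ W
n=8: can move to 6, which is L ⇒ W
n=9: can move to 6, which is L ⇒ W
n=10: moves to 8(W), 7(W); every one is W ⇒ L
n=11: moves to 9(W), 8(W); every one is W ⇒ L
n=12: can move to 10, which is L ⇒ W
n=13: can move to 11, which is L ⇒ W
n=14: can move to 11, which is L ⇒ W
n=15: moves to 13(W), 12(W); every one is W ⇒ L
n=16: moves to 14(W), 13(W); every one is W ⇒ L
n=17: can move to 15, which is L ⇒ W
n=18: can move to 16, which is L ⇒ W
n=19: can move to 16, which is L ⇒ W
From 19, the L positions reachable in one move are: 16.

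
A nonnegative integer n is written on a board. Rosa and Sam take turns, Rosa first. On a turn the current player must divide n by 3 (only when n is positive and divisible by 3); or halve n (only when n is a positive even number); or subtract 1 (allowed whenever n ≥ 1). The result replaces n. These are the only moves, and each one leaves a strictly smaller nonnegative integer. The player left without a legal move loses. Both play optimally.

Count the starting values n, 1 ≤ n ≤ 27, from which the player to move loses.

10

Use the standard recursion: the mover loses at a terminal position; elsewhere, the mover wins exactly when some move hands the opponent an L position.
n=0: no move → L
n=1: reaches L-position 0 → W
n=2: only reaches 1(W), which is W → L
n=3: reaches L-position 2 → W
n=4: reaches L-position 2 → W
n=5: only reaches 4(W), which is W → L
n=6: reaches L-position 2 → W
n=7: only reaches 6(W), which is W → L
n=8: reaches L-position 7 → W
n=9: only reaches 3(W), 8(W), all W → L
n=10: reaches L-position 5 → W
n=11: only reaches 10(W), which is W → L
n=12: reaches L-position 11 → W
n=13: only reaches 12(W), which is W → L
n=14: reaches L-position 7 → W
n=15: reaches L-position 5 → W
n=16: only reaches 8(W), 15(W), all W → L
n=17: reaches L-position 16 → W
n=18: reaches L-position 9 → W
n=19: only reaches 18(W), which is W → L
n=20: reaches L-position 19 → W
n=21: reaches L-position 7 → W
n=22: reaches L-position 11 → W
n=23: only reaches 22(W), which is W → L
n=24: reaches L-position 23 → W
n=25: only reaches 24(W), which is W → L
n=26: reaches L-position 13 → W
n=27: reaches L-position 9 → W
L entries with 1 ≤ n ≤ 27 (n=0 is outside the asked range and is not counted): n = 2, 5, 7, 9, 11, 13, 16, 19, 23, 25; that makes 10.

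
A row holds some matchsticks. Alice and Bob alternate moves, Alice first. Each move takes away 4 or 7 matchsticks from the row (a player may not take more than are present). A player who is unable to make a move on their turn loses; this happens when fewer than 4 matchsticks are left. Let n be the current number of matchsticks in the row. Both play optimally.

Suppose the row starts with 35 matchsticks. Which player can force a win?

Bob wins.

Positions with no move are L. A position that does have a move is losing for the player to move precisely when every available move leads to a winning position for the opponent. Fill in the labels:
n=0: no move → L
n=1: no move → L
n=2: no move → L
n=3: no move → L
n=4: →0(L), so W
n=5: →1(L), so W
n=6: →2(L), so W
n=7: →3(L), so W
n=8: →1(L), so W
n=9: →2(L), so W
n=10: →3(L), so W
n=11: →7(W), 4(W) — all W, so L
n=12: →8(W), 5(W) — all W, so L
n=13: →9(W), 6(W) — all W, so L
n=14: →10(W), 7(W) — all W, so L
n=15: →11(L), so W
n=16: →12(L), so W
n=17: →13(L), so W
n=18: →14(L), so W
n=19: →12(L), so W
n=20: →13(L), so W
n=21: →14(L), so W
n=22: →18(W), 15(W) — all W, so L
n=23: →19(W), 16(W) — all W, so L
n=24: →20(W), 17(W) — all W, so L
n=25: →21(W), 18(W) — all W, so L
n=26: →22(L), so W
n=27: →23(L), so W
n=28: →24(L), so W
n=29: →25(L), so W
n=30: →23(L), so W
n=31: →24(L), so W
n=32: →25(L), so W
n=33: →29(W), 26(W) — all W, so L
n=34: →30(W), 27(W) — all W, so L
n=35: →31(W), 28(W) — all W, so L
The starting position 35 is L: whatever Alice does, the opponent receives a W position.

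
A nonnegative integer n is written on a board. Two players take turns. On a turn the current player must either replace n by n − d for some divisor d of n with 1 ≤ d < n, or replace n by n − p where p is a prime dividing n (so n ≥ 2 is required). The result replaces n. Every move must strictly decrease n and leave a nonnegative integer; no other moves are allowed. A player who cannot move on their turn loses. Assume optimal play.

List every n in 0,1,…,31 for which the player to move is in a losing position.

0, 1, 4, 9, 14, 20, 26

Classify positions by backward induction: terminal positions (no move available) are L. From any other position, the mover wins iff some move reaches an L.
n=0: no move → L
n=1: no move → L
n=2: reaches L-position 0 → W
n=3: reaches L-position 0 → W
n=4: only reaches 2(W), 3(W), all W → L
n=5: reaches L-position 0 → W
n=6: reaches L-position 4 → W
n=7: reaches L-position 0 → W
n=8: reaches L-position 4 → W
n=9: only reaches 6(W), 8(W), all W → L
n=10: reaches L-position 9 → W
n=11: reaches L-position 0 → W
n=12: reaches L-position 9 → W
n=13: reaches L-position 0 → W
n=14: only reaches 7(W), 12(W), 13(W), all W → L
n=15: reaches L-position 14 → W
n=16: reaches L-position 14 → W
n=17: reaches L-position 0 → W
n=18: reaches L-position 9 → W
n=19: reaches L-position 0 → W
n=20: only reaches 10(W), 15(W), 16(W), 18(W), 19(W), all W → L
n=21: reaches L-position 14 → W
n=22: reaches L-position 20 → W
n=23: reaches L-position 0 → W
n=24: reaches L-position 20 → W
n=25: reaches L-position 20 → W
n=26: only reaches 13(W), 24(W), 25(W), all W → L
n=27: reaches L-position 26 → W
n=28: reaches L-position 14 → W
n=29: reaches L-position 0 → W
n=30: reaches L-position 20 → W
n=31: reaches L-position 0 → W
The losing starting values of n are exactly the entries labelled L in this table (7 of them).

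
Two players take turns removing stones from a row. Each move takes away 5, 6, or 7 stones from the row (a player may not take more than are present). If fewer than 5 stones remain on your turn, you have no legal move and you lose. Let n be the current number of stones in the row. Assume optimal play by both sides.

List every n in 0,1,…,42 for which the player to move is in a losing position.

Work bottom-up. With no move the player to move loses. Otherwise the position is W if at least one move leads to an L position for the opponent, and L if every move leads to a W.
n=0: no move → L
n=1: no move → L
n=2: no move → L
n=3: no move → L
n=4: no move → L
n=5: W (go to 0, an L position)
n=6: W (go to 1, an L position)
n=7: W (go to 2, an L position)
n=8: W (go to 3, an L position)
n=9: W (go to 4, an L position)
n=10: W (go to 4, an L position)
n=11: W (go to 4, an L position)
n=12: L (options 7(W), 6(W), 5(W) are all W)
n=13: L (options 8(W), 7(W), 6(W) are all W)
n=14: L (options 9(W), 8(W), 7(W) are all W)
n=15: L (options 10(W), 9(W), 8(W) are all W)
n=16: L (options 11(W), 10(W), 9(W) are all W)
n=17: W (go to 12, an L position)
n=18: W (go to 13, an L position)
n=19: W (go to 14, an L position)
n=20: W (go to 15, an L position)
n=21: W (go to 16, an L position)
n=22: W (go to 16, an L position)
n=23: W (go to 16, an L position)
n=24: L (options 19(W), 18(W), 17(W) are all W)
n=25: L (options 20(W), 19(W), 18(W) are all W)
n=26: L (options 21(W), 20(W), 19(W) are all W)
n=27: L (options 22(W), 21(W), 20(W) are all W)
n=28: L (options 23(W), 22(W), 21(W) are all W)
n=29: W (go to 24, an L position)
n=30: W (go to 25, an L position)
n=31: W (go to 26, an L position)
n=32: W (go to 27, an L position)
n=33: W (go to 28, an L position)
n=34: W (go to 28, an L position)
n=35: W (go to 28, an L position)
n=36: L (options 31(W), 30(W), 29(W) are all W)
n=37: L (options 32(W), 31(W), 30(W) are all W)
n=38: L (options 33(W), 32(W), 31(W) are all W)
n=39: L (options 34(W), 33(W), 32(W) are all W)
n=40: L (options 35(W), 34(W), 33(W) are all W)
n=41: W (go to 36, an L position)
n=42: W (go to 37, an L position)
The losing starting values of n are exactly the entries labelled L in this table (20 of them).

0, 1, 2, 3, 4, 12, 13, 14, 15, 16, 24, 25, 26, 27, 28, 36, 37, 38, 39, 40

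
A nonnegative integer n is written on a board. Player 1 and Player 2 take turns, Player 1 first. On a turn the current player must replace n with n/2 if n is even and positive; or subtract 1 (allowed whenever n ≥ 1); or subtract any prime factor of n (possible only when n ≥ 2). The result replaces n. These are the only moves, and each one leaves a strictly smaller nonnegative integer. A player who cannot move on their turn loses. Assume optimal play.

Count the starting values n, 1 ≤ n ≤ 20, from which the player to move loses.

4

Label each position W (a win for the player to move) or L (a loss). A position with no legal move is L; any other position is W exactly when some move reaches an L, and L when every move reaches a W.
n=0: no move → L
n=1: W (go to 0, an L position)
n=2: W (go to 0, an L position)
n=3: W (go to 0, an L position)
n=4: L (options 2(W), 3(W) are all W)
n=5: W (go to 0, an L position)
n=6: W (go to 4, an L position)
n=7: W (go to 0, an L position)
n=8: W (go to 4, an L position)
n=9: L (options 6(W), 8(W) are all W)
n=10: W (go to 9, an L position)
n=11: W (go to 0, an L position)
n=12: W (go to 9, an L position)
n=13: W (go to 0, an L position)
n=14: L (options 7(W), 12(W), 13(W) are all W)
n=15: W (go to 14, an L position)
n=16: W (go to 14, an L position)
n=17: W (go to 0, an L position)
n=18: W (go to 9, an L position)
n=19: W (go to 0, an L position)
n=20: L (options 10(W), 15(W), 18(W), 19(W) are all W)
L entries with 1 ≤ n ≤ 20 (n=0 is outside the asked range and is not counted): n = 4, 9, 14, 20; that makes 4.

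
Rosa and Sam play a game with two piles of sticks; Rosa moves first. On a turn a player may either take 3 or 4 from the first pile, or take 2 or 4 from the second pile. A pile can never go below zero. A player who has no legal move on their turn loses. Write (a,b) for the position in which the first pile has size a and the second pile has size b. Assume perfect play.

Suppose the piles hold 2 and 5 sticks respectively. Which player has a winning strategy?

Use the standard recursion: the mover loses at a terminal position; elsewhere, the mover wins exactly when some move hands the opponent an L position.
No move ever increases a pile, so every position that can arise here has a ≤ 2 and b ≤ 5; it is enough to label the cells with 0 ≤ a ≤ 2 and 0 ≤ b ≤ 5.
Every move lowers a or b (never raises either), so fill the grid row by row in increasing a, and left to right within a row: each cell's successors are then already labelled.
      b=0  b=1  b=2  b=3  b=4  b=5
a=0:    L    L    W    W    W    W
a=1:    L    L    W    W    W    W
a=2:    L    L    W    W    W    W
Cells with no legal move (terminal, hence L): (0,0), (0,1), (1,0), (1,1), (2,0), (2,1).
Every other cell has at least one move into one of the L cells above, so it is W.
From (2,5) Rosa can move to (2,1), reaching an L position.

Rosa wins.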